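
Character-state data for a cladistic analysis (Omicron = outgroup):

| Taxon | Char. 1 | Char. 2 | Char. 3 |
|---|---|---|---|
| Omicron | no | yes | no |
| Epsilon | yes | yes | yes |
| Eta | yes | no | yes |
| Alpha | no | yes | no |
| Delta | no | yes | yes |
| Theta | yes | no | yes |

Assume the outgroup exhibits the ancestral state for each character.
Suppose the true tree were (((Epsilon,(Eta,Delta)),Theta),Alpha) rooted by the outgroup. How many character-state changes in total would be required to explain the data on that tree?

Map each character onto (((Epsilon,(Eta,Delta)),Theta),Alpha) (rooted by Omicron) and count the minimum state changes it requires (Fitch parsimony):
Char. 1: 2; Char. 2: 2; Char. 3: 1.
Total tree length = 5.

5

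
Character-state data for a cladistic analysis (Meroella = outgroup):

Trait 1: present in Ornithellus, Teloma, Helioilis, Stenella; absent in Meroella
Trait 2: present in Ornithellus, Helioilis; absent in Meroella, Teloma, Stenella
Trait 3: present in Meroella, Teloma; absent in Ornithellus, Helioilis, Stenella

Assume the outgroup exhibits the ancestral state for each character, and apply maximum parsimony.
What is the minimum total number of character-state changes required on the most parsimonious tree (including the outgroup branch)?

3

Character polarity is set by the outgroup: the derived state is whichever differs from the outgroup's state, so for Trait 3 the derived state is 'absent', and for the remaining characters it is 'present'.
Trait 1 (derived state 'present') is shared by all ingroup taxa — unites the whole ingroup.
Only Helioilis and Ornithellus show the derived state 'present' for Trait 2, supporting them as a clade.
Trait 3: derived state 'absent' in Helioilis, Ornithellus, and Stenella only — synapomorphy for {Helioilis, Ornithellus, Stenella}.
Most parsimonious ingroup topology: (((Ornithellus,Helioilis),Stenella),Teloma).
Changes per character on this tree: Trait 1: 1; Trait 2: 1; Trait 3: 1.
Total = 3.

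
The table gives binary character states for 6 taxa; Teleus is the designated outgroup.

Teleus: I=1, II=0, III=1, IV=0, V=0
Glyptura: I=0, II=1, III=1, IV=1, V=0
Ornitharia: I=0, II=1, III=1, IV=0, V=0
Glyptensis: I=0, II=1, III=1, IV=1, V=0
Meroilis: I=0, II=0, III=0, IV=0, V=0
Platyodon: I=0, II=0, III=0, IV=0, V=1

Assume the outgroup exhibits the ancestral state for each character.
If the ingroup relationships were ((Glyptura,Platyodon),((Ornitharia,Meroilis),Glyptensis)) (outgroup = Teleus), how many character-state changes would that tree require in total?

Map each character onto ((Glyptura,Platyodon),((Ornitharia,Meroilis),Glyptensis)) (rooted by Teleus) and count the minimum state changes it requires (Fitch parsimony):
I: 1; II: 3; III: 2; IV: 2; V: 1.
Total tree length = 9.

9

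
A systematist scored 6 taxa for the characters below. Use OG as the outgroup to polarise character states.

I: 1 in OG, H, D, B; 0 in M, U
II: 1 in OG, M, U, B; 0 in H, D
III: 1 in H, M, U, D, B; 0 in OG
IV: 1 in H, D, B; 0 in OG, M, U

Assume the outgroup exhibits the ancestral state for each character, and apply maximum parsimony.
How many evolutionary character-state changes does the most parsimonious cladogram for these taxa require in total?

Character polarity is set by the outgroup: the derived state is whichever differs from the outgroup's state, so for I, II the derived state is '0', and for the remaining characters it is '1'.
I (derived state '0') is shared by M and U — a synapomorphy uniting that clade.
II: derived state '0' in D and H only — synapomorphy for {D, H}.
All ingroup taxa share the derived state '1' for III; it defines the ingroup but does not resolve relationships within it.
IV: derived state '1' in B, D, and H only — synapomorphy for {B, D, H}.
Most parsimonious ingroup topology: (((H,D),B),(M,U)).
Changes per character on this tree: I: 1; II: 1; III: 1; IV: 1.
Total = 4.

4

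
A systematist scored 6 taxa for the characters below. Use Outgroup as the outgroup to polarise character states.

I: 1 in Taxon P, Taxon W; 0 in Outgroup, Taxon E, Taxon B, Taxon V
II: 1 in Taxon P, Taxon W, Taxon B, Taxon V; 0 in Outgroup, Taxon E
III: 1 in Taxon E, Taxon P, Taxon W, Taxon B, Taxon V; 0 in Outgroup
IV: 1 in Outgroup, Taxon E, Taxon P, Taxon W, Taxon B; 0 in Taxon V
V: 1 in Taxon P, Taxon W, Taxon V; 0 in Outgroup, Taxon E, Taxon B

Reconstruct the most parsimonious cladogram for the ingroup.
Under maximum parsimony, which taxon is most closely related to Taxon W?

Taxon P

Character polarity is set by the outgroup: the derived state is whichever differs from the outgroup's state, so for IV the derived state is '0', and for the remaining characters it is '1'.
I: derived state '1' in Taxon P and Taxon W only — synapomorphy for {Taxon P, Taxon W}.
II: derived state '1' in Taxon B, Taxon P, Taxon V, and Taxon W only — synapomorphy for {Taxon B, Taxon P, Taxon V, Taxon W}.
All ingroup taxa share the derived state '1' for III; it defines the ingroup but does not resolve relationships within it.
IV: derived state '0' in Taxon V only — an autapomorphy, so it tells us nothing about relationships among taxa.
V (derived state '1') is shared by Taxon P, Taxon V, and Taxon W — a synapomorphy uniting that clade.
Most parsimonious ingroup topology: (Taxon E,(((Taxon P,Taxon W),Taxon V),Taxon B)).
Taxon W and Taxon P form a cherry on this tree, so they are sister taxa.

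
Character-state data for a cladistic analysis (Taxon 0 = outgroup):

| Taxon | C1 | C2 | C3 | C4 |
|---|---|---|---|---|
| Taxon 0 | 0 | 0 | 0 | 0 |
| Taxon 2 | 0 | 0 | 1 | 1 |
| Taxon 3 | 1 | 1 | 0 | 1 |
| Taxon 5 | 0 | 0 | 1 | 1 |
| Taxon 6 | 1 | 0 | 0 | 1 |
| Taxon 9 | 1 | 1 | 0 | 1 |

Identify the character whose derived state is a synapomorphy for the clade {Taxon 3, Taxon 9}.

C2

The outgroup has state '0' for every character, so '1' is the derived state throughout.
Only Taxon 3, Taxon 6, and Taxon 9 show the derived state '1' for C1, supporting them as a clade.
C2 (derived state '1') is shared by Taxon 3 and Taxon 9 — a synapomorphy uniting that clade.
Only Taxon 2 and Taxon 5 show the derived state '1' for C3, supporting them as a clade.
C4 (derived state '1') is shared by all ingroup taxa — unites the whole ingroup.
Most parsimonious ingroup topology: ((Taxon 2,Taxon 5),((Taxon 3,Taxon 9),Taxon 6)).
The clade {Taxon 3, Taxon 9} is supported by C2: its derived state '1' occurs in exactly those taxa and in no other taxon (including the outgroup).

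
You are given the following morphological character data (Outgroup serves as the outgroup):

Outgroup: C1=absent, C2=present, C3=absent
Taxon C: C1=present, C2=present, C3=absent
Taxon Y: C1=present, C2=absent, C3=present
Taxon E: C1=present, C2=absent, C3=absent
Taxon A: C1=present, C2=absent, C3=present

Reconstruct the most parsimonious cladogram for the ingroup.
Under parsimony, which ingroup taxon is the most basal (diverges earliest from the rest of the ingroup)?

Taxon C

Character polarity is set by the outgroup: the derived state is whichever differs from the outgroup's state, so for C2 the derived state is 'absent', and for the remaining characters it is 'present'.
C1 (derived state 'present') is shared by all ingroup taxa — unites the whole ingroup.
Only Taxon A, Taxon E, and Taxon Y show the derived state 'absent' for C2, supporting them as a clade.
C3 (derived state 'present') is shared by Taxon A and Taxon Y — a synapomorphy uniting that clade.
Most parsimonious ingroup topology: (((Taxon Y,Taxon A),Taxon E),Taxon C).
Taxon C is sister to the clade containing all other ingroup taxa, so it is the earliest-diverging (most basal) ingroup lineage.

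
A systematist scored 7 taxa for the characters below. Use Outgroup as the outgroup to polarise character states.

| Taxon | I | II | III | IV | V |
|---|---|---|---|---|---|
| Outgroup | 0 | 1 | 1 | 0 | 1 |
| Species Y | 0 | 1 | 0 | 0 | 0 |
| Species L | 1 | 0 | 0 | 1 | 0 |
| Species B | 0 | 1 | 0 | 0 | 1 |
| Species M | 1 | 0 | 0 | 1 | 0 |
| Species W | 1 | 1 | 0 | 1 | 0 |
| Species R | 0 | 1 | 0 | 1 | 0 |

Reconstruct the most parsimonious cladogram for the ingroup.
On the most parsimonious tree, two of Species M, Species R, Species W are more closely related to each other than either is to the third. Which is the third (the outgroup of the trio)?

Species R

Character polarity is set by the outgroup: the derived state is whichever differs from the outgroup's state, so for II, III, V the derived state is '0', and for the remaining characters it is '1'.
Only Species L, Species M, and Species W show the derived state '1' for I, supporting them as a clade.
II: derived state '0' in Species L and Species M only — synapomorphy for {Species L, Species M}.
All ingroup taxa share the derived state '0' for III; it defines the ingroup but does not resolve relationships within it.
Only Species L, Species M, Species R, and Species W show the derived state '1' for IV, supporting them as a clade.
Only Species L, Species M, Species R, Species W, and Species Y show the derived state '0' for V, supporting them as a clade.
Most parsimonious ingroup topology: ((Species Y,(((Species L,Species M),Species W),Species R)),Species B).
Species W and Species M share a more recent common ancestor with each other than either does with Species R, so Species R is the least closely related of the three.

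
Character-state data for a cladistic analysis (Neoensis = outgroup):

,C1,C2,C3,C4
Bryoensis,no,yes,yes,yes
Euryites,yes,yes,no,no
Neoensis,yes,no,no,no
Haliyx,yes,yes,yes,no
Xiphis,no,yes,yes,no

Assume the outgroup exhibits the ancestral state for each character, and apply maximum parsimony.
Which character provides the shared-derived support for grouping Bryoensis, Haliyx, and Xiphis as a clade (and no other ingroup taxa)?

C3

Character polarity is set by the outgroup: the derived state is whichever differs from the outgroup's state, so for C1 the derived state is 'no', and for the remaining characters it is 'yes'.
C1 (derived state 'no') is shared by Bryoensis and Xiphis — a synapomorphy uniting that clade.
C2 (derived state 'yes') is shared by all ingroup taxa — unites the whole ingroup.
Only Bryoensis, Haliyx, and Xiphis show the derived state 'yes' for C3, supporting them as a clade.
C4 (derived state 'yes') is unique to Bryoensis (autapomorphy; uninformative for grouping).
Most parsimonious ingroup topology: (((Xiphis,Bryoensis),Haliyx),Euryites).
The clade {Bryoensis, Haliyx, Xiphis} is supported by C3: its derived state 'yes' occurs in exactly those taxa and in no other taxon (including the outgroup).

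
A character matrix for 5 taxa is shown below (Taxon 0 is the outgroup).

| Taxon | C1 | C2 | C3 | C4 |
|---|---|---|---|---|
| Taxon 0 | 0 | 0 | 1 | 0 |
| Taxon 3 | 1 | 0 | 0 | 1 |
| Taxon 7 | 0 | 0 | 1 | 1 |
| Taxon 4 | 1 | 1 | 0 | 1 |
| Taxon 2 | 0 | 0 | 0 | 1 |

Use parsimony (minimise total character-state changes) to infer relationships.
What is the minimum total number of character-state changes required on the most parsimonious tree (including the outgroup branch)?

Character polarity is set by the outgroup: the derived state is whichever differs from the outgroup's state, so for C3 the derived state is '0', and for the remaining characters it is '1'.
C1: derived state '1' in Taxon 3 and Taxon 4 only — synapomorphy for {Taxon 3, Taxon 4}.
C2 (derived state '1') is unique to Taxon 4 (autapomorphy; uninformative for grouping).
C3 (derived state '0') is shared by Taxon 2, Taxon 3, and Taxon 4 — a synapomorphy uniting that clade.
All ingroup taxa share the derived state '1' for C4; it defines the ingroup but does not resolve relationships within it.
Most parsimonious ingroup topology: (((Taxon 3,Taxon 4),Taxon 2),Taxon 7).
Changes per character on this tree: C1: 1; C2: 1; C3: 1; C4: 1.
Total = 4.

4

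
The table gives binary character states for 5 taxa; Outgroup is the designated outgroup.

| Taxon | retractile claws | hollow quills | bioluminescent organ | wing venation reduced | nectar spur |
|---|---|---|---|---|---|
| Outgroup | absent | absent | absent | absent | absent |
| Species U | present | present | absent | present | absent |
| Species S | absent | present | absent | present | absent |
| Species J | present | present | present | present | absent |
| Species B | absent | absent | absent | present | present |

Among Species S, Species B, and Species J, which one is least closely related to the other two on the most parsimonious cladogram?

Species B

The outgroup has state 'absent' for every character, so 'present' is the derived state throughout.
retractile claws: derived state 'present' in Species J and Species U only — synapomorphy for {Species J, Species U}.
hollow quills (derived state 'present') is shared by Species J, Species S, and Species U — a synapomorphy uniting that clade.
bioluminescent organ (derived state 'present') is unique to Species J (autapomorphy; uninformative for grouping).
wing venation reduced (derived state 'present') is shared by all ingroup taxa — unites the whole ingroup.
nectar spur: derived state 'present' in Species B only — an autapomorphy, so it tells us nothing about relationships among taxa.
Most parsimonious ingroup topology: (((Species U,Species J),Species S),Species B).
Species S and Species J share a more recent common ancestor with each other than either does with Species B, so Species B is the least closely related of the three.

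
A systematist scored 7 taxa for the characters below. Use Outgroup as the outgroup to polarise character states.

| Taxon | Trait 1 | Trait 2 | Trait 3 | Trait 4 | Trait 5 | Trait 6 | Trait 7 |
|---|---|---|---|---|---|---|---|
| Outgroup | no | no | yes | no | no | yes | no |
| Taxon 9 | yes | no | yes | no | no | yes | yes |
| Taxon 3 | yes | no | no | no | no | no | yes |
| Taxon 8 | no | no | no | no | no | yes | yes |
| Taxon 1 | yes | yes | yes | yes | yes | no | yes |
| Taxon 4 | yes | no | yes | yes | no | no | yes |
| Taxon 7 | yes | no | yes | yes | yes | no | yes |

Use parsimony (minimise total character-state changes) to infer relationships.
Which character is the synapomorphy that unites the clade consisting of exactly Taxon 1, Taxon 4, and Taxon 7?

Trait 4

Character polarity is set by the outgroup: the derived state is whichever differs from the outgroup's state, so for Trait 3, Trait 6 the derived state is 'no', and for the remaining characters it is 'yes'.
Trait 1 (derived state 'yes') is shared by Taxon 1, Taxon 3, Taxon 4, Taxon 7, and Taxon 9 — a synapomorphy uniting that clade.
Trait 2 (derived state 'yes') is unique to Taxon 1 (autapomorphy; uninformative for grouping).
Trait 3 groups Taxon 3 and Taxon 8, which is incompatible with the clades supported by the remaining characters; treating it as convergent (homoplasy) costs fewer steps than any alternative tree.
Trait 4 (derived state 'yes') is shared by Taxon 1, Taxon 4, and Taxon 7 — a synapomorphy uniting that clade.
Only Taxon 1 and Taxon 7 show the derived state 'yes' for Trait 5, supporting them as a clade.
Trait 6: derived state 'no' in Taxon 1, Taxon 3, Taxon 4, and Taxon 7 only — synapomorphy for {Taxon 1, Taxon 3, Taxon 4, Taxon 7}.
Trait 7 (derived state 'yes') is shared by all ingroup taxa — unites the whole ingroup.
Most parsimonious ingroup topology: ((Taxon 9,(Taxon 3,((Taxon 1,Taxon 7),Taxon 4))),Taxon 8).
The clade {Taxon 1, Taxon 4, Taxon 7} is supported by Trait 4: its derived state 'yes' occurs in exactly those taxa and in no other taxon (including the outgroup).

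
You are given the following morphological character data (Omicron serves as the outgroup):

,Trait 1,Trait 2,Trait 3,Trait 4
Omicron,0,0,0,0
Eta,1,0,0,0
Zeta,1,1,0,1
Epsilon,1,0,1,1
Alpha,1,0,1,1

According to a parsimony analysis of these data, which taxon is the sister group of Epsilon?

The outgroup has state '0' for every character, so '1' is the derived state throughout.
All ingroup taxa share the derived state '1' for Trait 1; it defines the ingroup but does not resolve relationships within it.
Trait 2: derived state '1' in Zeta only — an autapomorphy, so it tells us nothing about relationships among taxa.
Trait 3: derived state '1' in Alpha and Epsilon only — synapomorphy for {Alpha, Epsilon}.
Trait 4 (derived state '1') is shared by Alpha, Epsilon, and Zeta — a synapomorphy uniting that clade.
Most parsimonious ingroup topology: (Eta,(Zeta,(Epsilon,Alpha))).
Epsilon and Alpha form a cherry on this tree, so they are sister taxa.

Alpha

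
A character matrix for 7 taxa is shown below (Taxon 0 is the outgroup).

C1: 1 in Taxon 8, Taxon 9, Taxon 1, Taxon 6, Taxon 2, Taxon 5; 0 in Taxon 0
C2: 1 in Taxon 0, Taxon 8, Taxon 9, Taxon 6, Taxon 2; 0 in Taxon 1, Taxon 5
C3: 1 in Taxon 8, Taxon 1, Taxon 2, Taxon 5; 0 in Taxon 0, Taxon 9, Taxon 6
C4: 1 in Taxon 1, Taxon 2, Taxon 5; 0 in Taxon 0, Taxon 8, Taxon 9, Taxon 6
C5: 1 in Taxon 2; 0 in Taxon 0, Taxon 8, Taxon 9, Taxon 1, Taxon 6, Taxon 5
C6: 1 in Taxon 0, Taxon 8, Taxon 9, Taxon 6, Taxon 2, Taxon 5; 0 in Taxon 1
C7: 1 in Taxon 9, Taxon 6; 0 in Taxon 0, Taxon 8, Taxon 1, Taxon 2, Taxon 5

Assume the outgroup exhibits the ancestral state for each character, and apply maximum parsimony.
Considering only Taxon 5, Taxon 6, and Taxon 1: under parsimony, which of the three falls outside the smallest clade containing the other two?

Taxon 6

Character polarity is set by the outgroup: the derived state is whichever differs from the outgroup's state, so for C2, C6 the derived state is '0', and for the remaining characters it is '1'.
All ingroup taxa share the derived state '1' for C1; it defines the ingroup but does not resolve relationships within it.
C2: derived state '0' in Taxon 1 and Taxon 5 only — synapomorphy for {Taxon 1, Taxon 5}.
Only Taxon 1, Taxon 2, Taxon 5, and Taxon 8 show the derived state '1' for C3, supporting them as a clade.
C4: derived state '1' in Taxon 1, Taxon 2, and Taxon 5 only — synapomorphy for {Taxon 1, Taxon 2, Taxon 5}.
C5: derived state '1' in Taxon 2 only — an autapomorphy, so it tells us nothing about relationships among taxa.
C6 (derived state '0') is unique to Taxon 1 (autapomorphy; uninformative for grouping).
Only Taxon 6 and Taxon 9 show the derived state '1' for C7, supporting them as a clade.
Most parsimonious ingroup topology: ((Taxon 8,((Taxon 1,Taxon 5),Taxon 2)),(Taxon 9,Taxon 6)).
Taxon 1 and Taxon 5 share a more recent common ancestor with each other than either does with Taxon 6, so Taxon 6 is the least closely related of the three.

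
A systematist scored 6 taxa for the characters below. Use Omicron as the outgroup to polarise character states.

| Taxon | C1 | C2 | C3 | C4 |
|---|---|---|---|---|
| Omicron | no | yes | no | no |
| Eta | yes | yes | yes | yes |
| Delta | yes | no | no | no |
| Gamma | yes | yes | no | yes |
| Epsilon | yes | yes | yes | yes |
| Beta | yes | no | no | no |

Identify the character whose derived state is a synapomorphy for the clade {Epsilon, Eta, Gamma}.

Character polarity is set by the outgroup: the derived state is whichever differs from the outgroup's state, so for C2 the derived state is 'no', and for the remaining characters it is 'yes'.
All ingroup taxa share the derived state 'yes' for C1; it defines the ingroup but does not resolve relationships within it.
Only Beta and Delta show the derived state 'no' for C2, supporting them as a clade.
Only Epsilon and Eta show the derived state 'yes' for C3, supporting them as a clade.
C4: derived state 'yes' in Epsilon, Eta, and Gamma only — synapomorphy for {Epsilon, Eta, Gamma}.
Most parsimonious ingroup topology: (((Eta,Epsilon),Gamma),(Delta,Beta)).
The clade {Epsilon, Eta, Gamma} is supported by C4: its derived state 'yes' occurs in exactly those taxa and in no other taxon (including the outgroup).

C4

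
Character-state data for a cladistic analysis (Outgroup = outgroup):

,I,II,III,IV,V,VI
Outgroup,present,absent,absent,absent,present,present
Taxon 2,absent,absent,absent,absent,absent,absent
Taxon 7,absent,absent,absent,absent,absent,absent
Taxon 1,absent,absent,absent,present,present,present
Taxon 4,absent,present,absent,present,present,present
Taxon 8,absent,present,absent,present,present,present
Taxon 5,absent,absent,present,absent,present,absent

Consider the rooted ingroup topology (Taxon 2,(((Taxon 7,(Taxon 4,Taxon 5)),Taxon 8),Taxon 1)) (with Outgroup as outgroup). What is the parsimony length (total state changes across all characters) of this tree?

Map each character onto (Taxon 2,(((Taxon 7,(Taxon 4,Taxon 5)),Taxon 8),Taxon 1)) (rooted by Outgroup) and count the minimum state changes it requires (Fitch parsimony):
I: 1; II: 2; III: 1; IV: 3; V: 2; VI: 3.
Total tree length = 12.

12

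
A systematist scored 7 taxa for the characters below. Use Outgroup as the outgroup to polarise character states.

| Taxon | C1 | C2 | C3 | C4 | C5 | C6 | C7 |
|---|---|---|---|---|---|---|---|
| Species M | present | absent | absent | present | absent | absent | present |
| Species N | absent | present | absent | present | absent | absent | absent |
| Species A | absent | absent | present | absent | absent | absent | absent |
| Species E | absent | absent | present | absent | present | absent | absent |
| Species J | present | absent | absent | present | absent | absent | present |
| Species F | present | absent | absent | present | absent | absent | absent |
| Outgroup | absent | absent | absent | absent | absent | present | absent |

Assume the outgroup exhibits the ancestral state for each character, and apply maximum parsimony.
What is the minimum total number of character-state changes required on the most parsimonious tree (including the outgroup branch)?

Character polarity is set by the outgroup: the derived state is whichever differs from the outgroup's state, so for C6 the derived state is 'absent', and for the remaining characters it is 'present'.
C1: derived state 'present' in Species F, Species J, and Species M only — synapomorphy for {Species F, Species J, Species M}.
C2 (derived state 'present') is unique to Species N (autapomorphy; uninformative for grouping).
C3: derived state 'present' in Species A and Species E only — synapomorphy for {Species A, Species E}.
C4: derived state 'present' in Species F, Species J, Species M, and Species N only — synapomorphy for {Species F, Species J, Species M, Species N}.
C5: derived state 'present' in Species E only — an autapomorphy, so it tells us nothing about relationships among taxa.
All ingroup taxa share the derived state 'absent' for C6; it defines the ingroup but does not resolve relationships within it.
C7 (derived state 'present') is shared by Species J and Species M — a synapomorphy uniting that clade.
Most parsimonious ingroup topology: ((((Species J,Species M),Species F),Species N),(Species E,Species A)).
Changes per character on this tree: C1: 1; C2: 1; C3: 1; C4: 1; C5: 1; C6: 1; C7: 1.
Total = 7.

7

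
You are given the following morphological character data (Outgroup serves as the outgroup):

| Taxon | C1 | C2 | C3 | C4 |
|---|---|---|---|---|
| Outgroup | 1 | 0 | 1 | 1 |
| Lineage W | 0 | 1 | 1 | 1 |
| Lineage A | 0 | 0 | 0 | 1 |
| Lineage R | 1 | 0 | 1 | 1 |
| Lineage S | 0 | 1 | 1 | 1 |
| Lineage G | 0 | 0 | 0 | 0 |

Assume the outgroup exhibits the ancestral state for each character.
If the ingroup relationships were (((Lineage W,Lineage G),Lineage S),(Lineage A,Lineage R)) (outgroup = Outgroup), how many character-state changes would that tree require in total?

7

Map each character onto (((Lineage W,Lineage G),Lineage S),(Lineage A,Lineage R)) (rooted by Outgroup) and count the minimum state changes it requires (Fitch parsimony):
C1: 2; C2: 2; C3: 2; C4: 1.
Total tree length = 7.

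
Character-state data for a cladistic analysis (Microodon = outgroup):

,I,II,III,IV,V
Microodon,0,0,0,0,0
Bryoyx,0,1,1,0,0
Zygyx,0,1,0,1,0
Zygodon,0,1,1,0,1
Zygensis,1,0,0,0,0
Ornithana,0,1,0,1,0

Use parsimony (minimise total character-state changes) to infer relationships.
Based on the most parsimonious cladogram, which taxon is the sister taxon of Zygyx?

Ornithana

The outgroup has state '0' for every character, so '1' is the derived state throughout.
I (derived state '1') is unique to Zygensis (autapomorphy; uninformative for grouping).
II (derived state '1') is shared by Bryoyx, Ornithana, Zygodon, and Zygyx — a synapomorphy uniting that clade.
Only Bryoyx and Zygodon show the derived state '1' for III, supporting them as a clade.
Only Ornithana and Zygyx show the derived state '1' for IV, supporting them as a clade.
V (derived state '1') is unique to Zygodon (autapomorphy; uninformative for grouping).
Most parsimonious ingroup topology: (((Bryoyx,Zygodon),(Zygyx,Ornithana)),Zygensis).
Zygyx and Ornithana form a cherry on this tree, so they are sister taxa.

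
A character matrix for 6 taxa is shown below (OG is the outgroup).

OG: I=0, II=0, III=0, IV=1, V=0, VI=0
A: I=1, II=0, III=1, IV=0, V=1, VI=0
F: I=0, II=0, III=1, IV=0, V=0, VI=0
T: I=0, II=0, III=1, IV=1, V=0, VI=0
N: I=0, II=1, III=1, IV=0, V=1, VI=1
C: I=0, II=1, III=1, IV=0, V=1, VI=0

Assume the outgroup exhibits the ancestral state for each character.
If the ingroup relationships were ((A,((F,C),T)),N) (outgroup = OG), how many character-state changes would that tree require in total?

Map each character onto ((A,((F,C),T)),N) (rooted by OG) and count the minimum state changes it requires (Fitch parsimony):
I: 1; II: 2; III: 1; IV: 2; V: 3; VI: 1.
Total tree length = 10.

10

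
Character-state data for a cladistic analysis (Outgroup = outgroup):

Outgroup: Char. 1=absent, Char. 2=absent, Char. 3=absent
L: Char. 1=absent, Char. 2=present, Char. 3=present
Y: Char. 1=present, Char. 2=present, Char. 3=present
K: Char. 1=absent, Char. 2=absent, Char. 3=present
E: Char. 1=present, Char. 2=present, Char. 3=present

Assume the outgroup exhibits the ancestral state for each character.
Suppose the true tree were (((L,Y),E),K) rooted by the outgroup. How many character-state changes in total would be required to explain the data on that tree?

Map each character onto (((L,Y),E),K) (rooted by Outgroup) and count the minimum state changes it requires (Fitch parsimony):
Char. 1: 2; Char. 2: 1; Char. 3: 1.
Total tree length = 4.

4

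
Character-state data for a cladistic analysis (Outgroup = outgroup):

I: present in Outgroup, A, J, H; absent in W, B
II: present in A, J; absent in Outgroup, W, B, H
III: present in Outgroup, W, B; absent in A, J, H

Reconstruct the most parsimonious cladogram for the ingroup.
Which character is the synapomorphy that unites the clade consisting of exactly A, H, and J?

III

Character polarity is set by the outgroup: the derived state is whichever differs from the outgroup's state, so for I, III the derived state is 'absent', and for the remaining characters it is 'present'.
I: derived state 'absent' in B and W only — synapomorphy for {B, W}.
II (derived state 'present') is shared by A and J — a synapomorphy uniting that clade.
III (derived state 'absent') is shared by A, H, and J — a synapomorphy uniting that clade.
Most parsimonious ingroup topology: (((A,J),H),(W,B)).
The clade {A, H, J} is supported by III: its derived state 'absent' occurs in exactly those taxa and in no other taxon (including the outgroup).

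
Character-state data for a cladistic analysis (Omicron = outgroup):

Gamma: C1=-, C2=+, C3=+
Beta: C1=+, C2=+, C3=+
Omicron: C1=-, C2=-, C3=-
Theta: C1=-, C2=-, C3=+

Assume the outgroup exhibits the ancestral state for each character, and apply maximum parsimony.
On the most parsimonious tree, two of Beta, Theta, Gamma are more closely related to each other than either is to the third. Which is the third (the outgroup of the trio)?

The outgroup has state '-' for every character, so '+' is the derived state throughout.
C1: derived state '+' in Beta only — an autapomorphy, so it tells us nothing about relationships among taxa.
Only Beta and Gamma show the derived state '+' for C2, supporting them as a clade.
All ingroup taxa share the derived state '+' for C3; it defines the ingroup but does not resolve relationships within it.
Most parsimonious ingroup topology: ((Gamma,Beta),Theta).
Gamma and Beta share a more recent common ancestor with each other than either does with Theta, so Theta is the least closely related of the three.

Theta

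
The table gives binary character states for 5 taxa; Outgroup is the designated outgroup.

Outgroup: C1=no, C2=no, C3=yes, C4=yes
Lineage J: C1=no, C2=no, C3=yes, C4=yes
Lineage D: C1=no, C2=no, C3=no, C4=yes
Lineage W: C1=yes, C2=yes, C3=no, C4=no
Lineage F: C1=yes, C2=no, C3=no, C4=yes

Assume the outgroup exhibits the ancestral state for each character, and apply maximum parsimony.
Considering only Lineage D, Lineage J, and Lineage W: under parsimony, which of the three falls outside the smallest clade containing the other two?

Character polarity is set by the outgroup: the derived state is whichever differs from the outgroup's state, so for C3, C4 the derived state is 'no', and for the remaining characters it is 'yes'.
C1: derived state 'yes' in Lineage F and Lineage W only — synapomorphy for {Lineage F, Lineage W}.
C2 (derived state 'yes') is unique to Lineage W (autapomorphy; uninformative for grouping).
Only Lineage D, Lineage F, and Lineage W show the derived state 'no' for C3, supporting them as a clade.
C4 (derived state 'no') is unique to Lineage W (autapomorphy; uninformative for grouping).
Most parsimonious ingroup topology: (((Lineage W,Lineage F),Lineage D),Lineage J).
Lineage W and Lineage D share a more recent common ancestor with each other than either does with Lineage J, so Lineage J is the least closely related of the three.

Lineage J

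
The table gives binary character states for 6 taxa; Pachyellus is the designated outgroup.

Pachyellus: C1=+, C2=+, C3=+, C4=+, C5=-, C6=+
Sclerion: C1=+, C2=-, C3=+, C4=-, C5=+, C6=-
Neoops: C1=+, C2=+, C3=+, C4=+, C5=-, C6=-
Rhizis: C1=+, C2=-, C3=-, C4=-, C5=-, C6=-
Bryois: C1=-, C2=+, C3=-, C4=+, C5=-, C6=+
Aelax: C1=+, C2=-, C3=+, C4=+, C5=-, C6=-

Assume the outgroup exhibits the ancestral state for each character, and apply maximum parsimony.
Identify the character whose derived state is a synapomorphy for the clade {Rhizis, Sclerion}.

C4

Character polarity is set by the outgroup: the derived state is whichever differs from the outgroup's state, so for C1, C2, C3, C4, C6 the derived state is '-', and for the remaining characters it is '+'.
C1: derived state '-' in Bryois only — an autapomorphy, so it tells us nothing about relationships among taxa.
Only Aelax, Rhizis, and Sclerion show the derived state '-' for C2, supporting them as a clade.
C3 groups Bryois and Rhizis, which is incompatible with the clades supported by the remaining characters; treating it as convergent (homoplasy) costs fewer steps than any alternative tree.
C4: derived state '-' in Rhizis and Sclerion only — synapomorphy for {Rhizis, Sclerion}.
C5 (derived state '+') is unique to Sclerion (autapomorphy; uninformative for grouping).
Only Aelax, Neoops, Rhizis, and Sclerion show the derived state '-' for C6, supporting them as a clade.
Most parsimonious ingroup topology: ((((Sclerion,Rhizis),Aelax),Neoops),Bryois).
The clade {Rhizis, Sclerion} is supported by C4: its derived state '-' occurs in exactly those taxa and in no other taxon (including the outgroup).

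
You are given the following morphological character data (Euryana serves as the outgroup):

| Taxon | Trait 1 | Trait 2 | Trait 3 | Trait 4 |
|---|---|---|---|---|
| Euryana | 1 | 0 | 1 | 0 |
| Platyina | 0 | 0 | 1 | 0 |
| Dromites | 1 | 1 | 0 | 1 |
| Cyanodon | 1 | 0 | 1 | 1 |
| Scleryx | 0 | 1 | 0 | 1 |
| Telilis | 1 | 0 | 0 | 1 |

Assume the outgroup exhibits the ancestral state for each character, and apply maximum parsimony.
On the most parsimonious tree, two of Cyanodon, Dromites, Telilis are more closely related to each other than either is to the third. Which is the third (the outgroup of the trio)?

Character polarity is set by the outgroup: the derived state is whichever differs from the outgroup's state, so for Trait 1, Trait 3 the derived state is '0', and for the remaining characters it is '1'.
Trait 1 groups Platyina and Scleryx, which is incompatible with the clades supported by the remaining characters; treating it as convergent (homoplasy) costs fewer steps than any alternative tree.
Only Dromites and Scleryx show the derived state '1' for Trait 2, supporting them as a clade.
Trait 3 (derived state '0') is shared by Dromites, Scleryx, and Telilis — a synapomorphy uniting that clade.
Only Cyanodon, Dromites, Scleryx, and Telilis show the derived state '1' for Trait 4, supporting them as a clade.
Most parsimonious ingroup topology: (Platyina,(((Dromites,Scleryx),Telilis),Cyanodon)).
Dromites and Telilis share a more recent common ancestor with each other than either does with Cyanodon, so Cyanodon is the least closely related of the three.

Cyanodon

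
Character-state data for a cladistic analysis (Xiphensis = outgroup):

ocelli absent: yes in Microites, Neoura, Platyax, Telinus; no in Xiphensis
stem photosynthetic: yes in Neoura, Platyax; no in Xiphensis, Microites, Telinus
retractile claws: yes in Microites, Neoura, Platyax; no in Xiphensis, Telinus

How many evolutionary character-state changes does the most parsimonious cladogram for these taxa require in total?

3

The outgroup has state 'no' for every character, so 'yes' is the derived state throughout.
ocelli absent (derived state 'yes') is shared by all ingroup taxa — unites the whole ingroup.
Only Neoura and Platyax show the derived state 'yes' for stem photosynthetic, supporting them as a clade.
Only Microites, Neoura, and Platyax show the derived state 'yes' for retractile claws, supporting them as a clade.
Most parsimonious ingroup topology: ((Microites,(Neoura,Platyax)),Telinus).
Changes per character on this tree: ocelli absent: 1; stem photosynthetic: 1; retractile claws: 1.
Total = 3.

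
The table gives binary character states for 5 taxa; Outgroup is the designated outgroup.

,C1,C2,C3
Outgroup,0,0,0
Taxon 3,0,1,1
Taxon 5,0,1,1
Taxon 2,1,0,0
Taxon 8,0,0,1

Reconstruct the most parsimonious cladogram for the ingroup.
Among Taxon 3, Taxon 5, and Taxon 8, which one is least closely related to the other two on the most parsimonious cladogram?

The outgroup has state '0' for every character, so '1' is the derived state throughout.
C1: derived state '1' in Taxon 2 only — an autapomorphy, so it tells us nothing about relationships among taxa.
Only Taxon 3 and Taxon 5 show the derived state '1' for C2, supporting them as a clade.
C3: derived state '1' in Taxon 3, Taxon 5, and Taxon 8 only — synapomorphy for {Taxon 3, Taxon 5, Taxon 8}.
Most parsimonious ingroup topology: (((Taxon 3,Taxon 5),Taxon 8),Taxon 2).
Taxon 5 and Taxon 3 share a more recent common ancestor with each other than either does with Taxon 8, so Taxon 8 is the least closely related of the three.

Taxon 8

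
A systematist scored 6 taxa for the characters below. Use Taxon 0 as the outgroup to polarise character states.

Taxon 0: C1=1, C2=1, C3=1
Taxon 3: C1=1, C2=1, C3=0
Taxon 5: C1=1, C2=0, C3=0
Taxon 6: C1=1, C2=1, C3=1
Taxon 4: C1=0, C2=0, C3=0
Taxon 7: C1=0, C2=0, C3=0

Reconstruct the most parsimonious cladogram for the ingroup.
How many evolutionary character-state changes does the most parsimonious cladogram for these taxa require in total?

The outgroup has state '1' for every character, so '0' is the derived state throughout.
C1: derived state '0' in Taxon 4 and Taxon 7 only — synapomorphy for {Taxon 4, Taxon 7}.
Only Taxon 4, Taxon 5, and Taxon 7 show the derived state '0' for C2, supporting them as a clade.
Only Taxon 3, Taxon 4, Taxon 5, and Taxon 7 show the derived state '0' for C3, supporting them as a clade.
Most parsimonious ingroup topology: ((Taxon 3,((Taxon 4,Taxon 7),Taxon 5)),Taxon 6).
Changes per character on this tree: C1: 1; C2: 1; C3: 1.
Total = 3.

3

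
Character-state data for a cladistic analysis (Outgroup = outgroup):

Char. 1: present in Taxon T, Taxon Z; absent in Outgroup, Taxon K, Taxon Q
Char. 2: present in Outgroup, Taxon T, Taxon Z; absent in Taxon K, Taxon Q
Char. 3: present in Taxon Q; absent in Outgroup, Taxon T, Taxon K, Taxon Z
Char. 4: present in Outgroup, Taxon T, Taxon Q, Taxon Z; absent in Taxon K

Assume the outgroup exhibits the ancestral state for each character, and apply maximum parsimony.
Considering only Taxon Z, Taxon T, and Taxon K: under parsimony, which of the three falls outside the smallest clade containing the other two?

Character polarity is set by the outgroup: the derived state is whichever differs from the outgroup's state, so for Char. 2, Char. 4 the derived state is 'absent', and for the remaining characters it is 'present'.
Char. 1: derived state 'present' in Taxon T and Taxon Z only — synapomorphy for {Taxon T, Taxon Z}.
Only Taxon K and Taxon Q show the derived state 'absent' for Char. 2, supporting them as a clade.
Char. 3: derived state 'present' in Taxon Q only — an autapomorphy, so it tells us nothing about relationships among taxa.
Char. 4 (derived state 'absent') is unique to Taxon K (autapomorphy; uninformative for grouping).
Most parsimonious ingroup topology: ((Taxon T,Taxon Z),(Taxon K,Taxon Q)).
Taxon Z and Taxon T share a more recent common ancestor with each other than either does with Taxon K, so Taxon K is the least closely related of the three.

Taxon K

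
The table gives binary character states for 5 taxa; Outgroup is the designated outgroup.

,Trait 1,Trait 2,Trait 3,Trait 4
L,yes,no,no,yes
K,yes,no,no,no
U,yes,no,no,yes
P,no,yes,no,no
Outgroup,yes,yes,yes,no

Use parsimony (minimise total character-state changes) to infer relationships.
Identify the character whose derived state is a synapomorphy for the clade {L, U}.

Trait 4

Character polarity is set by the outgroup: the derived state is whichever differs from the outgroup's state, so for Trait 1, Trait 2, Trait 3 the derived state is 'no', and for the remaining characters it is 'yes'.
Trait 1: derived state 'no' in P only — an autapomorphy, so it tells us nothing about relationships among taxa.
Trait 2 (derived state 'no') is shared by K, L, and U — a synapomorphy uniting that clade.
Trait 3 (derived state 'no') is shared by all ingroup taxa — unites the whole ingroup.
Trait 4: derived state 'yes' in L and U only — synapomorphy for {L, U}.
Most parsimonious ingroup topology: (((U,L),K),P).
The clade {L, U} is supported by Trait 4: its derived state 'yes' occurs in exactly those taxa and in no other taxon (including the outgroup).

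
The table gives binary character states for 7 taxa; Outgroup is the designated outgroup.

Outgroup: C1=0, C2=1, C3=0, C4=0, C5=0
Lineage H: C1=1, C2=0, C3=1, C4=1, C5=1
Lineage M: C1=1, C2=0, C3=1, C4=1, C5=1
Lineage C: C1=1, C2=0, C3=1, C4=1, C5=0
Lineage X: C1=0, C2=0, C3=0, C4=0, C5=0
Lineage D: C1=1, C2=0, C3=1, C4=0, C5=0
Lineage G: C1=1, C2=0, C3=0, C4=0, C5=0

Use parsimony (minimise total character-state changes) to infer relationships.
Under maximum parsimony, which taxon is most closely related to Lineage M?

Lineage H

Character polarity is set by the outgroup: the derived state is whichever differs from the outgroup's state, so for C2 the derived state is '0', and for the remaining characters it is '1'.
Only Lineage C, Lineage D, Lineage G, Lineage H, and Lineage M show the derived state '1' for C1, supporting them as a clade.
All ingroup taxa share the derived state '0' for C2; it defines the ingroup but does not resolve relationships within it.
Only Lineage C, Lineage D, Lineage H, and Lineage M show the derived state '1' for C3, supporting them as a clade.
C4 (derived state '1') is shared by Lineage C, Lineage H, and Lineage M — a synapomorphy uniting that clade.
C5: derived state '1' in Lineage H and Lineage M only — synapomorphy for {Lineage H, Lineage M}.
Most parsimonious ingroup topology: (((((Lineage H,Lineage M),Lineage C),Lineage D),Lineage G),Lineage X).
Lineage M and Lineage H form a cherry on this tree, so they are sister taxa.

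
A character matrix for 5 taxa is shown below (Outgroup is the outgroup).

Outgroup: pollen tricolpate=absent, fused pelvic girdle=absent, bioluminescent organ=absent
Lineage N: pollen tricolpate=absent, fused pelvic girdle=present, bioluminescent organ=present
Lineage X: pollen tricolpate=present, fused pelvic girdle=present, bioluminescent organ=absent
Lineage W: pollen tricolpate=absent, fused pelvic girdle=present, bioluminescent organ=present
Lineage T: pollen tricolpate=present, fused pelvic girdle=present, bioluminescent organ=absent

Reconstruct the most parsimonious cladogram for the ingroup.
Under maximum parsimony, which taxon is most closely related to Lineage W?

Lineage N

The outgroup has state 'absent' for every character, so 'present' is the derived state throughout.
pollen tricolpate: derived state 'present' in Lineage T and Lineage X only — synapomorphy for {Lineage T, Lineage X}.
fused pelvic girdle (derived state 'present') is shared by all ingroup taxa — unites the whole ingroup.
bioluminescent organ (derived state 'present') is shared by Lineage N and Lineage W — a synapomorphy uniting that clade.
Most parsimonious ingroup topology: ((Lineage N,Lineage W),(Lineage X,Lineage T)).
Lineage W and Lineage N form a cherry on this tree, so they are sister taxa.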